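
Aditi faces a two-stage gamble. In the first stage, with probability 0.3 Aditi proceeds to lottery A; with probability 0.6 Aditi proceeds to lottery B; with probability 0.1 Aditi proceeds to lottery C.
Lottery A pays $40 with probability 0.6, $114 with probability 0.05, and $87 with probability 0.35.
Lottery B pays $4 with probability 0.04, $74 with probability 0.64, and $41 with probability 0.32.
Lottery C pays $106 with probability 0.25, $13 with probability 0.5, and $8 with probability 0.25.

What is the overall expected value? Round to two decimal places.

$57.93

EV(A) = 0.6 × 40 + 0.05 × 114 + 0.35 × 87 = 24 + 5.7 + 30.45 = 60.15
EV(B) = 0.04 × 4 + 0.64 × 74 + 0.32 × 41 = 0.16 + 47.36 + 13.12 = 60.64
EV(C) = 0.25 × 106 + 0.5 × 13 + 0.25 × 8 = 26.5 + 6.5 + 2 = 35
Overall = 0.3 × 60.15 + 0.6 × 60.64 + 0.1 × 35 = 18.045 + 36.384 + 3.5 = 57.929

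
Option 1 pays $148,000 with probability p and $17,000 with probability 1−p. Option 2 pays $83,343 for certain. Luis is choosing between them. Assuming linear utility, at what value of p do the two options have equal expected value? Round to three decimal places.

p = 0.506

p·148000 + (1−p)·17000 = 83343
131000p + 17000 = 83343
p = (83343 − 17000) / 131000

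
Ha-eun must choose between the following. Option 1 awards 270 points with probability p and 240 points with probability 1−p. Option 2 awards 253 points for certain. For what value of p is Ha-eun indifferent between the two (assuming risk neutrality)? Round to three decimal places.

p = 0.433

p·270 + (1−p)·240 = 253
30p + 240 = 253
p = (253 − 240) / 30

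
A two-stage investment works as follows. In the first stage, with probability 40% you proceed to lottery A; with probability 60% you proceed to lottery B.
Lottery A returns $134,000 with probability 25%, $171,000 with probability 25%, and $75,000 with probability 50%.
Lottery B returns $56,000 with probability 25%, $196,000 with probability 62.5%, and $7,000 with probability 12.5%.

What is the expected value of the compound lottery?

$127,925

EV(A) = 0.25 × 134000 + 0.25 × 171000 + 0.5 × 75000 = 33500 + 42750 + 37500 = 113750
EV(B) = 0.25 × 56000 + 0.625 × 196000 + 0.125 × 7000 = 14000 + 122500 + 875 = 137375
Overall = 0.4 × 113750 + 0.6 × 137375 = 45500 + 82425 = 127925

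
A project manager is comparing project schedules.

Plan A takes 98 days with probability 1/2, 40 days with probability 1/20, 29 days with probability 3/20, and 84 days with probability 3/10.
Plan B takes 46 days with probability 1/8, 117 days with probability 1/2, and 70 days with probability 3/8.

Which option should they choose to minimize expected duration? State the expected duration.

Plan A (80.55 days)

Plan A = 1/2 × 98 + 1/20 × 40 + 3/20 × 29 + 3/10 × 84 = 49 + 2 + 4.35 + 25.2 = 80.55
Plan B = 1/8 × 46 + 1/2 × 117 + 3/8 × 70 = 5.75 + 58.5 + 26.25 = 90.5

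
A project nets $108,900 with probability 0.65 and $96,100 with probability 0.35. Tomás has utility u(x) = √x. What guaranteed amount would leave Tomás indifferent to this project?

$104,329

E[u] = 0.65·√108900 + 0.35·√96100 = 0.65·330 + 0.35·310 = 323
CE = (323)² = 104329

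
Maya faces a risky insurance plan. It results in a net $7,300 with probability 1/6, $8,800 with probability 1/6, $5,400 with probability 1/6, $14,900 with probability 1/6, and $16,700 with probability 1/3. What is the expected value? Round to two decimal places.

EV = 1/6 × 7300 + 1/6 × 8800 + 1/6 × 5400 + 1/6 × 14900 + 1/3 × 16700 = 1216.6667 + 1466.6667 + 900 + 2483.3333 + 5566.6667 = 11633.3333

$11,633.33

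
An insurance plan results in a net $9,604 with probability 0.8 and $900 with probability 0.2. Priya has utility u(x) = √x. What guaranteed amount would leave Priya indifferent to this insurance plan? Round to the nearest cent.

$7,123.36

E[u] = 0.8·√9604 + 0.2·√900 = 0.8·98 + 0.2·30 = 84.4
CE = (84.4)² = 7123.36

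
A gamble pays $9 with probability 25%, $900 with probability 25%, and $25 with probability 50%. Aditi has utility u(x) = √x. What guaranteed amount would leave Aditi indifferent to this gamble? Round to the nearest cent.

$115.56

E[u] = 0.25·√9 + 0.25·√900 + 0.5·√25 = 0.25·3 + 0.25·30 + 0.5·5 = 10.75
CE = (10.75)² = 115.5625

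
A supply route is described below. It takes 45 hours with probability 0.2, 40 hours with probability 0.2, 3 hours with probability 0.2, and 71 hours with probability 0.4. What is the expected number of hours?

46 hours

EV = 0.2 × 45 + 0.2 × 40 + 0.2 × 3 + 0.4 × 71 = 9 + 8 + 0.6 + 28.4 = 46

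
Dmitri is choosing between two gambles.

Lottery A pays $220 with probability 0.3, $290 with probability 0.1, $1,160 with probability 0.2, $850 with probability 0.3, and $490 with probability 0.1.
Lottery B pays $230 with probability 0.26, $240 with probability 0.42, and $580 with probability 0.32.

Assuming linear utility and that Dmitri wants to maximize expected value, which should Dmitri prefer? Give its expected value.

Lottery A = 0.3 × 220 + 0.1 × 290 + 0.2 × 1160 + 0.3 × 850 + 0.1 × 490 = 66 + 29 + 232 + 255 + 49 = 631
Lottery B = 0.26 × 230 + 0.42 × 240 + 0.32 × 580 = 59.8 + 100.8 + 185.6 = 346.2

Lottery A ($631)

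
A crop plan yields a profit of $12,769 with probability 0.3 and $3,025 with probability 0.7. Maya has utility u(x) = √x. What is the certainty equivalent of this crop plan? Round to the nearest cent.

$5,241.76

E[u] = 0.3·√12769 + 0.7·√3025 = 0.3·113 + 0.7·55 = 72.4
CE = (72.4)² = 5241.76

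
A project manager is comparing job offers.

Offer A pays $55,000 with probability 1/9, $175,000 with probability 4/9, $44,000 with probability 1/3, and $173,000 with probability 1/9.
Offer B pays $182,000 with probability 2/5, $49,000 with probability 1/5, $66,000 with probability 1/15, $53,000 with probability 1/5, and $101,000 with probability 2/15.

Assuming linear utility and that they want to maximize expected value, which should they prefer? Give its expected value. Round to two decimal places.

Offer A ($117,777.78)

Offer A = 1/9 × 55000 + 4/9 × 175000 + 1/3 × 44000 + 1/9 × 173000 = 6111.1111 + 77777.7778 + 14666.6667 + 19222.2222 = 117777.7778
Offer B = 2/5 × 182000 + 1/5 × 49000 + 1/15 × 66000 + 1/5 × 53000 + 2/15 × 101000 = 72800 + 9800 + 4400 + 10600 + 13466.6667 = 111066.6667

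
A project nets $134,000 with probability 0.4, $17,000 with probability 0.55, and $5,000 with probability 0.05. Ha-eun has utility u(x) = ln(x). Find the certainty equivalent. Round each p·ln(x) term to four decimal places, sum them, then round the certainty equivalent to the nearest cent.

$36,519.44

E[u] = 0.4·ln(134000) + 0.55·ln(17000) + 0.05·ln(5000) = 4.7222 + 5.3575 + 0.4259 = 10.5056
CE = e^10.5056 ≈ 36519.44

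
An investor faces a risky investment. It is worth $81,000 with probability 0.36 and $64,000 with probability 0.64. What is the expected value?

$70,120

EV = 0.36 × 81000 + 0.64 × 64000 = 29160 + 40960 = 70120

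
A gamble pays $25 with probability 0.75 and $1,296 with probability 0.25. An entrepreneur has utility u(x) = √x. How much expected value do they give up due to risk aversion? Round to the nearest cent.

E[u] = 0.75·√25 + 0.25·√1296 = 0.75·5 + 0.25·36 = 12.75
CE = (12.75)² = 162.5625
Risk premium = EV − CE = 342.75 − 162.5625 = 180.1875

$180.19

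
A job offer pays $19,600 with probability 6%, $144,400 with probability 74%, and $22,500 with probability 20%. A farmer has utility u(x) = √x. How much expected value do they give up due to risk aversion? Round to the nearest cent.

E[u] = 0.06·√19600 + 0.74·√144400 + 0.2·√22500 = 0.06·140 + 0.74·380 + 0.2·150 = 319.6
CE = (319.6)² = 102144.16
Risk premium = EV − CE = 112532 − 102144.16 = 10387.84

$10,387.84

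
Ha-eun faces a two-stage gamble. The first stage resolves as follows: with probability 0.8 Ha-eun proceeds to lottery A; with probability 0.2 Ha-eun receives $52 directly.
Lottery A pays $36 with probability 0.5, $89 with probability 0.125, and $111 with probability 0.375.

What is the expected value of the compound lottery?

$67

EV(A) = 0.5 × 36 + 0.125 × 89 + 0.375 × 111 = 18 + 11.125 + 41.625 = 70.75
Branch B: 52 (certain)
Overall = 0.8 × 70.75 + 0.2 × 52 = 56.6 + 10.4 = 67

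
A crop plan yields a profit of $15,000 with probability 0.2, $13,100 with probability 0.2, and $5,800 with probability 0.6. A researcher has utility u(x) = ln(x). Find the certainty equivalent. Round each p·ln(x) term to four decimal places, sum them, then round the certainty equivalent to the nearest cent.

$8,256.04

E[u] = 0.2·ln(15000) + 0.2·ln(13100) + 0.6·ln(5800) = 1.9232 + 1.8961 + 5.1994 = 9.0187
CE = e^9.0187 ≈ 8256.04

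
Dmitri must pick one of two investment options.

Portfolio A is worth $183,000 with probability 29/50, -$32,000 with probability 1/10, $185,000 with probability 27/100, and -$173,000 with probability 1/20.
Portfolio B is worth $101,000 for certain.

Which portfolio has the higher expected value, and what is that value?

Portfolio A ($144,240)

Portfolio A = 29/50 × 183000 + 1/10 × (-32000) + 27/100 × 185000 + 1/20 × (-173000) = 106140 − 3200 + 49950 − 8650 = 144240
Portfolio B: 101000 (certain)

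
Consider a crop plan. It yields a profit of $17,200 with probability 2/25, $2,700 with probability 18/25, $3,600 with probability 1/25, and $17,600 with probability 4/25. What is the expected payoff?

$6,280

EV = 2/25 × 17200 + 18/25 × 2700 + 1/25 × 3600 + 4/25 × 17600 = 1376 + 1944 + 144 + 2816 = 6280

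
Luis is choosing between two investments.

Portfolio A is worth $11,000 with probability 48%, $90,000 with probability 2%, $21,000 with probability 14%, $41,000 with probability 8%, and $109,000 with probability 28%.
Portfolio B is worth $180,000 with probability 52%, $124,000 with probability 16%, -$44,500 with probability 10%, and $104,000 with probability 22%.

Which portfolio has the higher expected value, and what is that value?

Portfolio A = 0.48 × 11000 + 0.02 × 90000 + 0.14 × 21000 + 0.08 × 41000 + 0.28 × 109000 = 5280 + 1800 + 2940 + 3280 + 30520 = 43820
Portfolio B = 0.52 × 180000 + 0.16 × 124000 + 0.1 × (-44500) + 0.22 × 104000 = 93600 + 19840 − 4450 + 22880 = 131870

Portfolio B ($131,870)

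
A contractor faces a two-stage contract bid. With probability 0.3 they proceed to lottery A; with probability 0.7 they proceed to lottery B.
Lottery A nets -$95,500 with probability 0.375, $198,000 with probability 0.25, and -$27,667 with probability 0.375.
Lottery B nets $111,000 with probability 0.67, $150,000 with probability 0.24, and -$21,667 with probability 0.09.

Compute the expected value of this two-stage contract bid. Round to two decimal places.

EV(A) = 0.375 × (-95500) + 0.25 × 198000 + 0.375 × (-27667) = -35812.5 + 49500 − 10375.125 = 3312.375
EV(B) = 0.67 × 111000 + 0.24 × 150000 + 0.09 × (-21667) = 74370 + 36000 − 1950.03 = 108419.97
Overall = 0.3 × 3312.375 + 0.7 × 108419.97 = 993.7125 + 75893.979 = 76887.6915

$76,887.69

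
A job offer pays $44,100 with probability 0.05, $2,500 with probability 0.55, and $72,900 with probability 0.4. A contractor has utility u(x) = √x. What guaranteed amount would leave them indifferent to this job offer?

E[u] = 0.05·√44100 + 0.55·√2500 + 0.4·√72900 = 0.05·210 + 0.55·50 + 0.4·270 = 146
CE = (146)² = 21316

$21,316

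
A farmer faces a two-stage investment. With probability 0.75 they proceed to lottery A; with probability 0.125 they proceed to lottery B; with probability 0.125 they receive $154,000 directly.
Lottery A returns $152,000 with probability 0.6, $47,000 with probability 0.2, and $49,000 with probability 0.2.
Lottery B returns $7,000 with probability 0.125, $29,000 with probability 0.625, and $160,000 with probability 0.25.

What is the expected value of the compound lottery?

EV(A) = 0.6 × 152000 + 0.2 × 47000 + 0.2 × 49000 = 91200 + 9400 + 9800 = 110400
EV(B) = 0.125 × 7000 + 0.625 × 29000 + 0.25 × 160000 = 875 + 18125 + 40000 = 59000
Branch C: 154000 (certain)
Overall = 0.75 × 110400 + 0.125 × 59000 + 0.125 × 154000 = 82800 + 7375 + 19250 = 109425

$109,425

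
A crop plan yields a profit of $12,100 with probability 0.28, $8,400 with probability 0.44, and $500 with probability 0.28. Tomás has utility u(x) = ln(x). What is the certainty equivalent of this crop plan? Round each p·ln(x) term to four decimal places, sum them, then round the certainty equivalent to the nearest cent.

$4,222.57

E[u] = 0.28·ln(12100) + 0.44·ln(8400) + 0.28·ln(500) = 2.6323 + 3.9758 + 1.7401 = 8.3482
CE = e^8.3482 ≈ 4222.57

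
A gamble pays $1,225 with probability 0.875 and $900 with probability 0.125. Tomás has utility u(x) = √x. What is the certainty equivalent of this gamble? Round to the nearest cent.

E[u] = 0.875·√1225 + 0.125·√900 = 0.875·35 + 0.125·30 = 34.375
CE = (34.375)² = 1181.640625

$1,181.64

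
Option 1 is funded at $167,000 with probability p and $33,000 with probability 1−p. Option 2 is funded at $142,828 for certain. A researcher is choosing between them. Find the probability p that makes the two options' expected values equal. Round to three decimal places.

p·167000 + (1−p)·33000 = 142828
134000p + 33000 = 142828
p = (142828 − 33000) / 134000

p = 0.820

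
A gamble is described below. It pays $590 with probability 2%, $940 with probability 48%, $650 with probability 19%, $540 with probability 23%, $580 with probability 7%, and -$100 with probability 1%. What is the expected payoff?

$750.30

EV = 0.02 × 590 + 0.48 × 940 + 0.19 × 650 + 0.23 × 540 + 0.07 × 580 + 0.01 × (-100) = 11.8 + 451.2 + 123.5 + 124.2 + 40.6 − 1 = 750.3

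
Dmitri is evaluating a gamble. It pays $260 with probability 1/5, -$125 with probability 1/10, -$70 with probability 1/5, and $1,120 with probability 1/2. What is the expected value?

EV = 1/5 × 260 + 1/10 × (-125) + 1/5 × (-70) + 1/2 × 1120 = 52 − 12.5 − 14 + 560 = 585.5

$585.50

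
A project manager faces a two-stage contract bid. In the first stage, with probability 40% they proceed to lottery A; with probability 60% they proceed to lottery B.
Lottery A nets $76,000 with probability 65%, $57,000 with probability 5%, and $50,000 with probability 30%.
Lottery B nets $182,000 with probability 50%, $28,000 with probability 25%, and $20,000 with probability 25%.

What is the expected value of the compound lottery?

$88,700

EV(A) = 0.65 × 76000 + 0.05 × 57000 + 0.3 × 50000 = 49400 + 2850 + 15000 = 67250
EV(B) = 0.5 × 182000 + 0.25 × 28000 + 0.25 × 20000 = 91000 + 7000 + 5000 = 103000
Overall = 0.4 × 67250 + 0.6 × 103000 = 26900 + 61800 = 88700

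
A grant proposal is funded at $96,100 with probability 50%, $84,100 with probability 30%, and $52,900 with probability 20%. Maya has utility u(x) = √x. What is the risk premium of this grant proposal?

$916

E[u] = 0.5·√96100 + 0.3·√84100 + 0.2·√52900 = 0.5·310 + 0.3·290 + 0.2·230 = 288
CE = (288)² = 82944
Risk premium = EV − CE = 83860 − 82944 = 916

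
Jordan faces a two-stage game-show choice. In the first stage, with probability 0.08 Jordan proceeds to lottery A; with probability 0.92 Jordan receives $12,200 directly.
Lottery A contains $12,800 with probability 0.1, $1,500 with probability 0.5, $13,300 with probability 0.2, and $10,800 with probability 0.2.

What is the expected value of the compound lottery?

EV(A) = 0.1 × 12800 + 0.5 × 1500 + 0.2 × 13300 + 0.2 × 10800 = 1280 + 750 + 2660 + 2160 = 6850
Branch B: 12200 (certain)
Overall = 0.08 × 6850 + 0.92 × 12200 = 548 + 11224 = 11772

$11,772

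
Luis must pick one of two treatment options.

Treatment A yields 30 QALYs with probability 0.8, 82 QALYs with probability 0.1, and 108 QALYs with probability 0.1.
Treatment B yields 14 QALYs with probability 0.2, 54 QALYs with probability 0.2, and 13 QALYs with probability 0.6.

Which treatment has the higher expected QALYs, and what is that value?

Treatment A = 0.8 × 30 + 0.1 × 82 + 0.1 × 108 = 24 + 8.2 + 10.8 = 43
Treatment B = 0.2 × 14 + 0.2 × 54 + 0.6 × 13 = 2.8 + 10.8 + 7.8 = 21.4

Treatment A (43 QALYs)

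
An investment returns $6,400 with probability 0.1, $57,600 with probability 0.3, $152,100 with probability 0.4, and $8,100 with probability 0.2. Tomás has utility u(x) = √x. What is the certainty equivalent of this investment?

$64,516

E[u] = 0.1·√6400 + 0.3·√57600 + 0.4·√152100 + 0.2·√8100 = 0.1·80 + 0.3·240 + 0.4·390 + 0.2·90 = 254
CE = (254)² = 64516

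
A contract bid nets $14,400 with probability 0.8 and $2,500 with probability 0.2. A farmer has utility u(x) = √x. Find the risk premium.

$784

E[u] = 0.8·√14400 + 0.2·√2500 = 0.8·120 + 0.2·50 = 106
CE = (106)² = 11236
Risk premium = EV − CE = 12020 − 11236 = 784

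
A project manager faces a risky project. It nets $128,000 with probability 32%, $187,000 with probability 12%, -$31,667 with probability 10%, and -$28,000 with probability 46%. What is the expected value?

$47,353.30

EV = 0.32 × 128000 + 0.12 × 187000 + 0.1 × (-31667) + 0.46 × (-28000) = 40960 + 22440 − 3166.7 − 12880 = 47353.3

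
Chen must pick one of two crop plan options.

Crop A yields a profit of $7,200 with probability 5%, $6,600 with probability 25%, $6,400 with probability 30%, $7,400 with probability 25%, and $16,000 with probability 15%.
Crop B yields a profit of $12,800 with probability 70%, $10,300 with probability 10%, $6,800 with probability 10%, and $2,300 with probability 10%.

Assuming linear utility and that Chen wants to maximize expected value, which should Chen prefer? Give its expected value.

Crop B ($10,900)

Crop A = 0.05 × 7200 + 0.25 × 6600 + 0.3 × 6400 + 0.25 × 7400 + 0.15 × 16000 = 360 + 1650 + 1920 + 1850 + 2400 = 8180
Crop B = 0.7 × 12800 + 0.1 × 10300 + 0.1 × 6800 + 0.1 × 2300 = 8960 + 1030 + 680 + 230 = 10900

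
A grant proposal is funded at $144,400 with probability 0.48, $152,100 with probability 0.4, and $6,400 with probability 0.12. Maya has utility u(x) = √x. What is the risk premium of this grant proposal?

E[u] = 0.48·√144400 + 0.4·√152100 + 0.12·√6400 = 0.48·380 + 0.4·390 + 0.12·80 = 348
CE = (348)² = 121104
Risk premium = EV − CE = 130920 − 121104 = 9816

$9,816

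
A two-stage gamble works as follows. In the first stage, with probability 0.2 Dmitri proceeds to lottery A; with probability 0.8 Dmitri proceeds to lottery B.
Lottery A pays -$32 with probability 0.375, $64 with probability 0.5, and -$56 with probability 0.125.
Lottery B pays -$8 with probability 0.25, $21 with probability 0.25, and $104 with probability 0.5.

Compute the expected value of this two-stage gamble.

$46.80

EV(A) = 0.375 × (-32) + 0.5 × 64 + 0.125 × (-56) = -12 + 32 − 7 = 13
EV(B) = 0.25 × (-8) + 0.25 × 21 + 0.5 × 104 = -2 + 5.25 + 52 = 55.25
Overall = 0.2 × 13 + 0.8 × 55.25 = 2.6 + 44.2 = 46.8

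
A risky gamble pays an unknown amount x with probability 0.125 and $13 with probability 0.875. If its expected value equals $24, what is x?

x = $101

0.125·x + 0.875·13 = 24
0.125·x = 24 − 11.375 = 12.625
x = 12.625 / 0.125 = 101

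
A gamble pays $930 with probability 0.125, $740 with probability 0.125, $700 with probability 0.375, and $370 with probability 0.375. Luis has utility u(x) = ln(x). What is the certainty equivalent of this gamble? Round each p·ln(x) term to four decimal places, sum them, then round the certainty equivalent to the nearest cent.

E[u] = 0.125·ln(930) + 0.125·ln(740) + 0.375·ln(700) + 0.375·ln(370) = 0.8544 + 0.8258 + 2.4567 + 2.2176 = 6.3545
CE = e^6.3545 ≈ 575.07

$575.07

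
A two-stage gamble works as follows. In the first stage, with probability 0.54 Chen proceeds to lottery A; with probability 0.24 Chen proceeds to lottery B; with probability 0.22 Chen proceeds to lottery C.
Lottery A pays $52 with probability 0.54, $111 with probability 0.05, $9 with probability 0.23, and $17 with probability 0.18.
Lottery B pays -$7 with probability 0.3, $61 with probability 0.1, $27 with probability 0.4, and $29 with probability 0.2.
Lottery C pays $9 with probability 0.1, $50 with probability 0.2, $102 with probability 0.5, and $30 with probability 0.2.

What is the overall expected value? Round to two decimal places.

EV(A) = 0.54 × 52 + 0.05 × 111 + 0.23 × 9 + 0.18 × 17 = 28.08 + 5.55 + 2.07 + 3.06 = 38.76
EV(B) = 0.3 × (-7) + 0.1 × 61 + 0.4 × 27 + 0.2 × 29 = -2.1 + 6.1 + 10.8 + 5.8 = 20.6
EV(C) = 0.1 × 9 + 0.2 × 50 + 0.5 × 102 + 0.2 × 30 = 0.9 + 10 + 51 + 6 = 67.9
Overall = 0.54 × 38.76 + 0.24 × 20.6 + 0.22 × 67.9 = 20.9304 + 4.944 + 14.938 = 40.8124

$40.81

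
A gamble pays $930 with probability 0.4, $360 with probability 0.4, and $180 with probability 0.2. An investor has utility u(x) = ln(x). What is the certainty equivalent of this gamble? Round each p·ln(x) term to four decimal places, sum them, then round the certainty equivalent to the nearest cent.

$458.11

E[u] = 0.4·ln(930) + 0.4·ln(360) + 0.2·ln(180) = 2.7341 + 2.3544 + 1.0386 = 6.1271
CE = e^6.1271 ≈ 458.11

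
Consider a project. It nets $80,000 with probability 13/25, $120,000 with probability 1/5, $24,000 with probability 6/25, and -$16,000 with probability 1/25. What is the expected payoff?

EV = 13/25 × 80000 + 1/5 × 120000 + 6/25 × 24000 + 1/25 × (-16000) = 41600 + 24000 + 5760 − 640 = 70720

$70,720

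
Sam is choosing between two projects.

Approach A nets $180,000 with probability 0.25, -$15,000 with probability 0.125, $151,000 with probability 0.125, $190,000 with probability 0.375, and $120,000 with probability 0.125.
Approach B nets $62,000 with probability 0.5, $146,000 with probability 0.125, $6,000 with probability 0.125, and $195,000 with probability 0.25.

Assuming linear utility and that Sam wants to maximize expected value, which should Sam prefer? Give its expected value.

Approach A ($148,250)

Approach A = 0.25 × 180000 + 0.125 × (-15000) + 0.125 × 151000 + 0.375 × 190000 + 0.125 × 120000 = 45000 − 1875 + 18875 + 71250 + 15000 = 148250
Approach B = 0.5 × 62000 + 0.125 × 146000 + 0.125 × 6000 + 0.25 × 195000 = 31000 + 18250 + 750 + 48750 = 98750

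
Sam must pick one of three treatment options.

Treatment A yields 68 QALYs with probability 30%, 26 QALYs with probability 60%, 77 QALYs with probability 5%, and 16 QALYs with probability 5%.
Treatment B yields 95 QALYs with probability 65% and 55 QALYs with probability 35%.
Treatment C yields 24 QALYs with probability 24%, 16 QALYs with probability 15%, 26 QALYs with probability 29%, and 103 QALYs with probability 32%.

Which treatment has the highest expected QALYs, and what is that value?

Treatment B (81 QALYs)

Treatment A = 0.3 × 68 + 0.6 × 26 + 0.05 × 77 + 0.05 × 16 = 20.4 + 15.6 + 3.85 + 0.8 = 40.65
Treatment B = 0.65 × 95 + 0.35 × 55 = 61.75 + 19.25 = 81
Treatment C = 0.24 × 24 + 0.15 × 16 + 0.29 × 26 + 0.32 × 103 = 5.76 + 2.4 + 7.54 + 32.96 = 48.66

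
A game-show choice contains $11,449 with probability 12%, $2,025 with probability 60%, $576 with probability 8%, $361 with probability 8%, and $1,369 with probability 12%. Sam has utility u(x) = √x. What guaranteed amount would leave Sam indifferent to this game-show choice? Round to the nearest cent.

E[u] = 0.12·√11449 + 0.6·√2025 + 0.08·√576 + 0.08·√361 + 0.12·√1369 = 0.12·107 + 0.6·45 + 0.08·24 + 0.08·19 + 0.12·37 = 47.72
CE = (47.72)² = 2277.1984

$2,277.20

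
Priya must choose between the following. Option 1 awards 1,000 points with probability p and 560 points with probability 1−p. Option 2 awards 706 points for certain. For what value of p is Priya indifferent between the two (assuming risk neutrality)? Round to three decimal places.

p·1000 + (1−p)·560 = 706
440p + 560 = 706
p = (706 − 560) / 440

p = 0.332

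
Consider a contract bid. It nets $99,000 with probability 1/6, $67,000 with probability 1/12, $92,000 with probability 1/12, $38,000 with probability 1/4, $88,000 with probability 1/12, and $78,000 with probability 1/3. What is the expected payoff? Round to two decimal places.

EV = 1/6 × 99000 + 1/12 × 67000 + 1/12 × 92000 + 1/4 × 38000 + 1/12 × 88000 + 1/3 × 78000 = 16500 + 5583.3333 + 7666.6667 + 9500 + 7333.3333 + 26000 = 72583.3333

$72,583.33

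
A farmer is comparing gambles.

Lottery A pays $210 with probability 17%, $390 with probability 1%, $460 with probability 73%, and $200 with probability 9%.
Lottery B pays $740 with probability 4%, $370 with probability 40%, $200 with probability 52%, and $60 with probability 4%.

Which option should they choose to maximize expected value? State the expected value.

Lottery A ($393.40)

Lottery A = 0.17 × 210 + 0.01 × 390 + 0.73 × 460 + 0.09 × 200 = 35.7 + 3.9 + 335.8 + 18 = 393.4
Lottery B = 0.04 × 740 + 0.4 × 370 + 0.52 × 200 + 0.04 × 60 = 29.6 + 148 + 104 + 2.4 = 284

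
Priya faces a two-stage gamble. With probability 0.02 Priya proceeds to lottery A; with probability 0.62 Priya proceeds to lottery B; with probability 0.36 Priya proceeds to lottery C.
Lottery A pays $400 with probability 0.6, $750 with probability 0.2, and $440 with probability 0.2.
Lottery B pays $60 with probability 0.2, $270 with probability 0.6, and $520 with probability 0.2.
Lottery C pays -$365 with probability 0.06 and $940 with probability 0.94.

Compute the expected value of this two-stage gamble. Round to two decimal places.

$492.13

EV(A) = 0.6 × 400 + 0.2 × 750 + 0.2 × 440 = 240 + 150 + 88 = 478
EV(B) = 0.2 × 60 + 0.6 × 270 + 0.2 × 520 = 12 + 162 + 104 = 278
EV(C) = 0.06 × (-365) + 0.94 × 940 = -21.9 + 883.6 = 861.7
Overall = 0.02 × 478 + 0.62 × 278 + 0.36 × 861.7 = 9.56 + 172.36 + 310.212 = 492.132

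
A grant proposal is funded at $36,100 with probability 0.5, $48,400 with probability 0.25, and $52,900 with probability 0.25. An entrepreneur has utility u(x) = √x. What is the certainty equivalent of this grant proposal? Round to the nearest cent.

$43,056.25

E[u] = 0.5·√36100 + 0.25·√48400 + 0.25·√52900 = 0.5·190 + 0.25·220 + 0.25·230 = 207.5
CE = (207.5)² = 43056.25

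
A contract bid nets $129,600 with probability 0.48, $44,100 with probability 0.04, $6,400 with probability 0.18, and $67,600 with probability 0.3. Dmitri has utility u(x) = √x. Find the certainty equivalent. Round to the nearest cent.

E[u] = 0.48·√129600 + 0.04·√44100 + 0.18·√6400 + 0.3·√67600 = 0.48·360 + 0.04·210 + 0.18·80 + 0.3·260 = 273.6
CE = (273.6)² = 74856.96

$74,856.96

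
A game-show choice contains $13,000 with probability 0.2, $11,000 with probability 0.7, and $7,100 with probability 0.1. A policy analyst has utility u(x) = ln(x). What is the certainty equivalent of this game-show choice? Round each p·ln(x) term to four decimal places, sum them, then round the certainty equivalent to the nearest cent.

$10,886.73

E[u] = 0.2·ln(13000) + 0.7·ln(11000) + 0.1·ln(7100) = 1.8945 + 6.5140 + 0.8868 = 9.2953
CE = e^9.2953 ≈ 10886.73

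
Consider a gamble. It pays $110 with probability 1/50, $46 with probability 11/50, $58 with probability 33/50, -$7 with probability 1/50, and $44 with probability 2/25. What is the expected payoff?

EV = 1/50 × 110 + 11/50 × 46 + 33/50 × 58 + 1/50 × (-7) + 2/25 × 44 = 2.2 + 10.12 + 38.28 − 0.14 + 3.52 = 53.98

$53.98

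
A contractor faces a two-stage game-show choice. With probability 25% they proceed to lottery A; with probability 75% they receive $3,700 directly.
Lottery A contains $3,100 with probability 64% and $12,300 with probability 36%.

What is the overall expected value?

EV(A) = 0.64 × 3100 + 0.36 × 12300 = 1984 + 4428 = 6412
Branch B: 3700 (certain)
Overall = 0.25 × 6412 + 0.75 × 3700 = 1603 + 2775 = 4378

$4,378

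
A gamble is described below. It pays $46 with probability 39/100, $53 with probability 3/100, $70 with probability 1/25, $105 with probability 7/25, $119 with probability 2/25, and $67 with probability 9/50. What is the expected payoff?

$73.31

EV = 39/100 × 46 + 3/100 × 53 + 1/25 × 70 + 7/25 × 105 + 2/25 × 119 + 9/50 × 67 = 17.94 + 1.59 + 2.8 + 29.4 + 9.52 + 12.06 = 73.31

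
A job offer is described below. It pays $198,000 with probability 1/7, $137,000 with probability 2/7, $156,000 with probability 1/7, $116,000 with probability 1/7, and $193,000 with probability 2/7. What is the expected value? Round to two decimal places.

$161,428.57

EV = 1/7 × 198000 + 2/7 × 137000 + 1/7 × 156000 + 1/7 × 116000 + 2/7 × 193000 = 28285.7143 + 39142.8571 + 22285.7143 + 16571.4286 + 55142.8571 = 161428.5714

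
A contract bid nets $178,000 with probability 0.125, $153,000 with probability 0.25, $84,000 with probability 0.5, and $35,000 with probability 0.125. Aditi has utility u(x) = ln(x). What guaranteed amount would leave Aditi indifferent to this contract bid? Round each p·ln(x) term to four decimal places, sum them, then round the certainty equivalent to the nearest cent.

E[u] = 0.125·ln(178000) + 0.25·ln(153000) + 0.5·ln(84000) + 0.125·ln(35000) = 1.5112 + 2.9845 + 5.6693 + 1.3079 = 11.4729
CE = e^11.4729 ≈ 96076.50

$96,076.50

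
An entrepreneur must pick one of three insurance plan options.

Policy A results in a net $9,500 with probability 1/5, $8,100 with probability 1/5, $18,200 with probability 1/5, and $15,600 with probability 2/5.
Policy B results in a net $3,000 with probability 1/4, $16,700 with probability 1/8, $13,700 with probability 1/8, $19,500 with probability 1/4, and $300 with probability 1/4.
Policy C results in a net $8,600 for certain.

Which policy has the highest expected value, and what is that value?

Policy A ($13,400)

Policy A = 1/5 × 9500 + 1/5 × 8100 + 1/5 × 18200 + 2/5 × 15600 = 1900 + 1620 + 3640 + 6240 = 13400
Policy B = 1/4 × 3000 + 1/8 × 16700 + 1/8 × 13700 + 1/4 × 19500 + 1/4 × 300 = 750 + 2087.5 + 1712.5 + 4875 + 75 = 9500
Policy C: 8600 (certain)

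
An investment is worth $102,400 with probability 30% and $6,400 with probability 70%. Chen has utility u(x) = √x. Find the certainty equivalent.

E[u] = 0.3·√102400 + 0.7·√6400 = 0.3·320 + 0.7·80 = 152
CE = (152)² = 23104

$23,104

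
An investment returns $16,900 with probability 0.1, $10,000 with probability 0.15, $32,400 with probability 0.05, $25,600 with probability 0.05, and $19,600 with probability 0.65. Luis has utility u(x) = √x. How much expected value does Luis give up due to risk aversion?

E[u] = 0.1·√16900 + 0.15·√10000 + 0.05·√32400 + 0.05·√25600 + 0.65·√19600 = 0.1·130 + 0.15·100 + 0.05·180 + 0.05·160 + 0.65·140 = 136
CE = (136)² = 18496
Risk premium = EV − CE = 18830 − 18496 = 334

$334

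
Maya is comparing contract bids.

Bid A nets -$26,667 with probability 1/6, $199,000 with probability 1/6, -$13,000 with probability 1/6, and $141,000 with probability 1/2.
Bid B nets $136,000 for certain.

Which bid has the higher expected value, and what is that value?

Bid A = 1/6 × (-26667) + 1/6 × 199000 + 1/6 × (-13000) + 1/2 × 141000 = -4444.5 + 33166.6667 − 2166.6667 + 70500 = 97055.5
Bid B: 136000 (certain)

Bid B ($136,000)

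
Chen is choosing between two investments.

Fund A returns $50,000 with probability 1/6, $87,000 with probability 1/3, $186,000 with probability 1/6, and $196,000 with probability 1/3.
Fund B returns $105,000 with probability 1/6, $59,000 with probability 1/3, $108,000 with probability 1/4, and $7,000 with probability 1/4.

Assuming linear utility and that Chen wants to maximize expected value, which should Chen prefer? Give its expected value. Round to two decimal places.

Fund A ($133,666.67)

Fund A = 1/6 × 50000 + 1/3 × 87000 + 1/6 × 186000 + 1/3 × 196000 = 8333.3333 + 29000 + 31000 + 65333.3333 = 133666.6667
Fund B = 1/6 × 105000 + 1/3 × 59000 + 1/4 × 108000 + 1/4 × 7000 = 17500 + 19666.6667 + 27000 + 1750 = 65916.6667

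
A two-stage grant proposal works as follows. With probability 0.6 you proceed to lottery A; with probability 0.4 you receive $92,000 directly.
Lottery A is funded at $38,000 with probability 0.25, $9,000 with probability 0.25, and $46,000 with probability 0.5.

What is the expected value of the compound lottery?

EV(A) = 0.25 × 38000 + 0.25 × 9000 + 0.5 × 46000 = 9500 + 2250 + 23000 = 34750
Branch B: 92000 (certain)
Overall = 0.6 × 34750 + 0.4 × 92000 = 20850 + 36800 = 57650

$57,650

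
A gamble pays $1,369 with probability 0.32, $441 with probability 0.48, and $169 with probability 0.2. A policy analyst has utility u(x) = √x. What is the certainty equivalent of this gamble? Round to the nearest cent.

$601.23

E[u] = 0.32·√1369 + 0.48·√441 + 0.2·√169 = 0.32·37 + 0.48·21 + 0.2·13 = 24.52
CE = (24.52)² = 601.2304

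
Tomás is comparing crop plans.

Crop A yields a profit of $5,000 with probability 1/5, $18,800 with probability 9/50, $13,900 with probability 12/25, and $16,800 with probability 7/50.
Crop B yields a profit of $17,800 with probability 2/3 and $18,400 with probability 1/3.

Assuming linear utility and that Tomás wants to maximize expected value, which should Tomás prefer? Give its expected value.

Crop B ($18,000)

Crop A = 1/5 × 5000 + 9/50 × 18800 + 12/25 × 13900 + 7/50 × 16800 = 1000 + 3384 + 6672 + 2352 = 13408
Crop B = 2/3 × 17800 + 1/3 × 18400 = 11866.6667 + 6133.3333 = 18000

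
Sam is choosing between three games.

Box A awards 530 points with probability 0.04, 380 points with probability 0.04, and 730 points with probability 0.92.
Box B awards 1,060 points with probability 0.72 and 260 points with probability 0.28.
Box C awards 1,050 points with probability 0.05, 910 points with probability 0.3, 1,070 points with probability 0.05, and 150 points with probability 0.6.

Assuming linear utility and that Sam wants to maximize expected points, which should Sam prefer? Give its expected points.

Box A = 0.04 × 530 + 0.04 × 380 + 0.92 × 730 = 21.2 + 15.2 + 671.6 = 708
Box B = 0.72 × 1060 + 0.28 × 260 = 763.2 + 72.8 = 836
Box C = 0.05 × 1050 + 0.3 × 910 + 0.05 × 1070 + 0.6 × 150 = 52.5 + 273 + 53.5 + 90 = 469

Box B (836 points)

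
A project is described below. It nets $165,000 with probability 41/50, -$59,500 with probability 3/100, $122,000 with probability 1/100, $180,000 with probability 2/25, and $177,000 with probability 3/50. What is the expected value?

EV = 41/50 × 165000 + 3/100 × (-59500) + 1/100 × 122000 + 2/25 × 180000 + 3/50 × 177000 = 135300 − 1785 + 1220 + 14400 + 10620 = 159755

$159,755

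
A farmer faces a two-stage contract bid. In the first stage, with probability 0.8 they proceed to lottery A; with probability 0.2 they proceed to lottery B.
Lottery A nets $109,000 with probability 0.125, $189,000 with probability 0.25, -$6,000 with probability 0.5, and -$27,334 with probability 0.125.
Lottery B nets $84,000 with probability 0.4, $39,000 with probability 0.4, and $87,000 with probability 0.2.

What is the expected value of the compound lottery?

EV(A) = 0.125 × 109000 + 0.25 × 189000 + 0.5 × (-6000) + 0.125 × (-27334) = 13625 + 47250 − 3000 − 3416.75 = 54458.25
EV(B) = 0.4 × 84000 + 0.4 × 39000 + 0.2 × 87000 = 33600 + 15600 + 17400 = 66600
Overall = 0.8 × 54458.25 + 0.2 × 66600 = 43566.6 + 13320 = 56886.6

$56,886.60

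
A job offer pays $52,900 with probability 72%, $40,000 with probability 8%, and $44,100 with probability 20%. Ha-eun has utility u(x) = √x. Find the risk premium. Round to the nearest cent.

E[u] = 0.72·√52900 + 0.08·√40000 + 0.2·√44100 = 0.72·230 + 0.08·200 + 0.2·210 = 223.6
CE = (223.6)² = 49996.96
Risk premium = EV − CE = 50108 − 49996.96 = 111.04

$111.04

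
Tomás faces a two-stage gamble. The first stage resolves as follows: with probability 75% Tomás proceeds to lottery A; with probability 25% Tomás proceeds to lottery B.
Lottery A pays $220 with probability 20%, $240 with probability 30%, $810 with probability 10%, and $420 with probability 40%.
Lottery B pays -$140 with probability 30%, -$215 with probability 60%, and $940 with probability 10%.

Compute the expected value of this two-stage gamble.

EV(A) = 0.2 × 220 + 0.3 × 240 + 0.1 × 810 + 0.4 × 420 = 44 + 72 + 81 + 168 = 365
EV(B) = 0.3 × (-140) + 0.6 × (-215) + 0.1 × 940 = -42 − 129 + 94 = -77
Overall = 0.75 × 365 + 0.25 × (-77) = 273.75 − 19.25 = 254.5

$254.50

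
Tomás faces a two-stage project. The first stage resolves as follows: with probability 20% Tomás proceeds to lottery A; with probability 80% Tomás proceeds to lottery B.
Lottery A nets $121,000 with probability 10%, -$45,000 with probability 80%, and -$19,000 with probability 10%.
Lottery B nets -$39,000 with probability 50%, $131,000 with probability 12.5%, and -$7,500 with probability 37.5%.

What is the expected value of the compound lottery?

EV(A) = 0.1 × 121000 + 0.8 × (-45000) + 0.1 × (-19000) = 12100 − 36000 − 1900 = -25800
EV(B) = 0.5 × (-39000) + 0.125 × 131000 + 0.375 × (-7500) = -19500 + 16375 − 2812.5 = -5937.5
Overall = 0.2 × (-25800) + 0.8 × (-5937.5) = -5160 − 4750 = -9910

-$9,910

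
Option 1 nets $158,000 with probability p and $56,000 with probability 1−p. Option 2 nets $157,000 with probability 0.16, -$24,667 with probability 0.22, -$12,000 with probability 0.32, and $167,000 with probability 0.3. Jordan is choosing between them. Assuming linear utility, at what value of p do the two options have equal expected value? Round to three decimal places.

p = 0.098

EV(Option 2) = 0.16 × 157000 + 0.22 × (-24667) + 0.32 × (-12000) + 0.3 × 167000 = 25120 − 5426.74 − 3840 + 50100 = 65953.26
p·158000 + (1−p)·56000 = 65953.26
102000p + 56000 = 65953.26
p = (65953.26 − 56000) / 102000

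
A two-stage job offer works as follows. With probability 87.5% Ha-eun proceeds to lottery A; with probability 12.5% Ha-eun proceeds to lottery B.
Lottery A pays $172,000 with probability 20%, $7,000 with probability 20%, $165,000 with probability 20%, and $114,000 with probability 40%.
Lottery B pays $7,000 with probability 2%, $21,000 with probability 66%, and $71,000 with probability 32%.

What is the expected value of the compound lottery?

$104,690

EV(A) = 0.2 × 172000 + 0.2 × 7000 + 0.2 × 165000 + 0.4 × 114000 = 34400 + 1400 + 33000 + 45600 = 114400
EV(B) = 0.02 × 7000 + 0.66 × 21000 + 0.32 × 71000 = 140 + 13860 + 22720 = 36720
Overall = 0.875 × 114400 + 0.125 × 36720 = 100100 + 4590 = 104690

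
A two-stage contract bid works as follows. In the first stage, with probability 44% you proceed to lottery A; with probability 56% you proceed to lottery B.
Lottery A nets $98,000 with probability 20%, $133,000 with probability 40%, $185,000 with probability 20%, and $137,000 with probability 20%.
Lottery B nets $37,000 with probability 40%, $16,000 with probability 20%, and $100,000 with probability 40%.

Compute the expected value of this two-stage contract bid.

EV(A) = 0.2 × 98000 + 0.4 × 133000 + 0.2 × 185000 + 0.2 × 137000 = 19600 + 53200 + 37000 + 27400 = 137200
EV(B) = 0.4 × 37000 + 0.2 × 16000 + 0.4 × 100000 = 14800 + 3200 + 40000 = 58000
Overall = 0.44 × 137200 + 0.56 × 58000 = 60368 + 32480 = 92848

$92,848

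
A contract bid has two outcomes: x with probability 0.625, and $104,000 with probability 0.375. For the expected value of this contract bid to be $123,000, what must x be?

0.625·x + 0.375·104000 = 123000
0.625·x = 123000 − 39000 = 84000
x = 84000 / 0.625 = 134400

x = $134,400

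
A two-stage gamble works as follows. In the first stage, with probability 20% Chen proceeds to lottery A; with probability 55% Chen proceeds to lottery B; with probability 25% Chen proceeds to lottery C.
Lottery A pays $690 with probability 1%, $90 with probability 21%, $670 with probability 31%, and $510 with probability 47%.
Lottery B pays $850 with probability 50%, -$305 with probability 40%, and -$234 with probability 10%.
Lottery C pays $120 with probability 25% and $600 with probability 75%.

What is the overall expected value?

EV(A) = 0.01 × 690 + 0.21 × 90 + 0.31 × 670 + 0.47 × 510 = 6.9 + 18.9 + 207.7 + 239.7 = 473.2
EV(B) = 0.5 × 850 + 0.4 × (-305) + 0.1 × (-234) = 425 − 122 − 23.4 = 279.6
EV(C) = 0.25 × 120 + 0.75 × 600 = 30 + 450 = 480
Overall = 0.2 × 473.2 + 0.55 × 279.6 + 0.25 × 480 = 94.64 + 153.78 + 120 = 368.42

$368.42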